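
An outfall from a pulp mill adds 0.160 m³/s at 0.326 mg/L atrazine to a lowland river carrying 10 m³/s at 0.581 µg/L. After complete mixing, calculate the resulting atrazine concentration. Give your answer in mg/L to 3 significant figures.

0.581 µg/L = 0.000581 mg/L.
Flow-weighted mixing gives C = (0.16·0.326 + 10·0.000581) / (0.16 + 10) = 0.05797/10.16 = 0.005706 mg/L.

0.00571 mg/L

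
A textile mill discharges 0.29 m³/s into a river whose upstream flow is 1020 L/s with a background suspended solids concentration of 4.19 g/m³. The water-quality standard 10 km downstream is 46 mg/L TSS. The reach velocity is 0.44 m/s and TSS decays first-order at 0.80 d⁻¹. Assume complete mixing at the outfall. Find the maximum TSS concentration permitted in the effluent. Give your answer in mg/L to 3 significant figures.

1020 L/s = 1.02 m³/s.
Travel time to the compliance point: t = 1e+04/0.44 = 2.273e+04 s = 0.263 d; decay factor exp(−0.80·0.263) = 0.8102.
So the concentration just after mixing may be at most 46/0.8102 = 56.77 mg/L.
Mass balance: 56.77·1.31 = 0.29·Cₑ + 1.02·4.19.
Cₑ = (74.37 − 4.274) / 0.29 = 241.7 mg/L.

242 mg/L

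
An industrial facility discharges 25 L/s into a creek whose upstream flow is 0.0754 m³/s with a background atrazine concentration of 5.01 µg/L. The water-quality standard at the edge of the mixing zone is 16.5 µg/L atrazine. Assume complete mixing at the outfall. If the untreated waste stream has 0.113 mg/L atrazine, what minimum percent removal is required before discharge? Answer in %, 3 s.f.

25 L/s = 0.025 m³/s.
5.01 µg/L = 0.00501 mg/L.
16.5 µg/L = 0.0165 mg/L.
Mass balance: 0.0165·0.1004 = 0.025·Cₑ + 0.0754·0.00501.
Cₑ = (0.001657 − 0.0003778) / 0.025 = 0.05115 mg/L.
Required removal = 1 − 0.05115/0.113 = 54.73 %.

54.7 %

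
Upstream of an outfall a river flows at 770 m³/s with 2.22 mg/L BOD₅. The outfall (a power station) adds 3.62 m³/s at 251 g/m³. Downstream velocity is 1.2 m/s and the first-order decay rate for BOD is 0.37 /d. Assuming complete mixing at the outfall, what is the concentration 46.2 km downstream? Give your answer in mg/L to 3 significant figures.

2.87 mg/L

After complete mixing, C₀ = (3.62·251 + 770·2.22) / 773.6 = 3.384 mg/L.
Travel time t = 4.62e+04 m / 1.2 m/s = 3.85e+04 s = 0.4456 d.
C = 3.384·exp(−0.37·0.4456) = 3.384·0.848 = 2.87 mg/L.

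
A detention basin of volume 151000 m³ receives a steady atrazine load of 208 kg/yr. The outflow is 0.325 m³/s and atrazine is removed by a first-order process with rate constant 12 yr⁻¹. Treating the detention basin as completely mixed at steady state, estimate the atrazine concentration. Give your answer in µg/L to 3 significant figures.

17.2 µg/L

Outflow Q = 0.325 m³/s × 3.156e+07 s/yr = 1.026e+07 m³/yr.
Steady-state CSTR mass balance: W = Q·C + k·V·C, so C = W/(Q + kV).
Q + kV = 1.026e+07 + 12·151000 = 1.207e+07 m³/yr.
C = 208/1.207e+07 = 1.724e-05 kg/m³ = 0.01724 mg/L = 17.24 µg/L.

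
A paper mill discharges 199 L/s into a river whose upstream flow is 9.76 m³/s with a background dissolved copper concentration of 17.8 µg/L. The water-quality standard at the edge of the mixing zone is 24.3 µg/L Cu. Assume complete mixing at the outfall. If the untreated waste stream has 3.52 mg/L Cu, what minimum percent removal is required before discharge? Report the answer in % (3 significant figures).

90.3 %

199 L/s = 0.199 m³/s.
17.8 µg/L = 0.0178 mg/L.
24.3 µg/L = 0.0243 mg/L.
Mass balance: 0.0243·9.959 = 0.199·Cₑ + 9.76·0.0178.
Cₑ = (0.242 − 0.1737) / 0.199 = 0.3431 mg/L.
Required removal = 1 − 0.3431/3.52 = 90.25 %.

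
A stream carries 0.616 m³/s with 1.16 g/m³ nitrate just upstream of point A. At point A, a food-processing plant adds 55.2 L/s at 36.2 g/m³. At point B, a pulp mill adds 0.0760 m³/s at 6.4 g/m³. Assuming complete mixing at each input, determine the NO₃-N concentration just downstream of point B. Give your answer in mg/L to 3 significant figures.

4.28 mg/L

55.2 L/s = 0.0552 m³/s.
After input A: C = (0.616·1.16 + 0.0552·36.2) / 0.6712 = 4.042 mg/L.
After input B: C = (0.6712·4.042 + 0.076·6.4) / 0.7472 = 4.282 mg/L.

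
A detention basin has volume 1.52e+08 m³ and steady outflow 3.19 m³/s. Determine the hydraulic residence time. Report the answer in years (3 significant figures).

Q = 3.19 m³/s × 3.156e+07 s/yr = 1.007e+08 m³/yr.
Hydraulic residence time τ = V/Q = 1.52e+08/1.007e+08 = 1.51 yr.

1.51 yr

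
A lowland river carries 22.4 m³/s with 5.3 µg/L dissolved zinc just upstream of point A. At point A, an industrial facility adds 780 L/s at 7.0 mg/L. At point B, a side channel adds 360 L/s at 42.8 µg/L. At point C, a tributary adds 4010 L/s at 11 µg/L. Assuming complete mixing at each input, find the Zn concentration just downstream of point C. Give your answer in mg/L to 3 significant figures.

0.205 mg/L

5.3 µg/L = 0.0053 mg/L.
780 L/s = 0.78 m³/s.
After input A: C = (22.4·0.0053 + 0.78·7) / 23.18 = 0.2407 mg/L.
360 L/s = 0.36 m³/s.
42.8 µg/L = 0.0428 mg/L.
After input B: C = (23.18·0.2407 + 0.36·0.0428) / 23.54 = 0.2376 mg/L.
4010 L/s = 4.01 m³/s.
11 µg/L = 0.011 mg/L.
After input C: C = (23.54·0.2376 + 4.01·0.011) / 27.55 = 0.2047 mg/L.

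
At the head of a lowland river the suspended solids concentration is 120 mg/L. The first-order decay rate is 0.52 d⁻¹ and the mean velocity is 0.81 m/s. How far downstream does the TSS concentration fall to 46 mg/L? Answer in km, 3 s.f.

From C = C₀·e^(−kt), t = ln(C₀/C)/k = ln(120/46)/0.52 = 0.9589/0.52 = 1.844 d.
Distance = v·t = 0.81 m/s × 1.593e+05 s = 1.29e+05 m = 129 km.

129 km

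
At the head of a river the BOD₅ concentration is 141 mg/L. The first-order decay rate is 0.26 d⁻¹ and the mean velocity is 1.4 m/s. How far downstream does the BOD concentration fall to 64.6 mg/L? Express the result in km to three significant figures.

363 km

From C = C₀·e^(−kt), t = ln(C₀/C)/k = ln(141/64.6)/0.26 = 0.7805/0.26 = 3.002 d.
Distance = v·t = 1.4 m/s × 2.594e+05 s = 3.631e+05 m = 363.1 km.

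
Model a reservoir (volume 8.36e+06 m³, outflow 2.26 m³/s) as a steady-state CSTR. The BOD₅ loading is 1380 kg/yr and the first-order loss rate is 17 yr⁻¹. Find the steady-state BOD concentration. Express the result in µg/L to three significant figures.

6.47 µg/L

Outflow Q = 2.26 m³/s × 3.156e+07 s/yr = 7.132e+07 m³/yr.
Steady-state CSTR mass balance: W = Q·C + k·V·C, so C = W/(Q + kV).
Q + kV = 7.132e+07 + 17·8.36e+06 = 2.134e+08 m³/yr.
C = 1380/2.134e+08 = 6.466e-06 kg/m³ = 0.006466 mg/L = 6.466 µg/L.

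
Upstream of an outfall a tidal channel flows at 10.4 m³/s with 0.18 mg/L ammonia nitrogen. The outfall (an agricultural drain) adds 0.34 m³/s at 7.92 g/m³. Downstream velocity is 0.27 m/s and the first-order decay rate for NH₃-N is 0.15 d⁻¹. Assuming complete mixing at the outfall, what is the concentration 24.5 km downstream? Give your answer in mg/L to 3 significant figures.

0.363 mg/L

After complete mixing, C₀ = (0.34·7.92 + 10.4·0.18) / 10.74 = 0.425 mg/L.
Travel time t = 2.45e+04 m / 0.27 m/s = 9.074e+04 s = 1.05 d.
C = 0.425·exp(−0.15·1.05) = 0.425·0.8542 = 0.3631 mg/L.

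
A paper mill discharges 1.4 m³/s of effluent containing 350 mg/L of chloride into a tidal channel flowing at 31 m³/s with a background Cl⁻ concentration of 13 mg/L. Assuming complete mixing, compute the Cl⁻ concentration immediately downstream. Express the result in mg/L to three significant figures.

27.6 mg/L

Conservation of mass across the mixing zone: C = (1.4·350 + 31·13) / (1.4 + 31) = 893/32.4 = 27.56 mg/L.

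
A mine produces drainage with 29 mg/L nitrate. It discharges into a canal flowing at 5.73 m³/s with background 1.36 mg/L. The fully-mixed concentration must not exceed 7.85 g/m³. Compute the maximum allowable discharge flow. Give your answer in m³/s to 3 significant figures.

Mass balance at complete mixing: C_std·(Q_w + Q_r) = Q_w·C_e + Q_r·C_b.
Rearranging, Q_w = Q_r·(C_std − C_b)/(C_e − C_std) = 5.73·(7.85 − 1.36) / (29 − 7.85) = 1.758 m³/s.

1.76 m³/s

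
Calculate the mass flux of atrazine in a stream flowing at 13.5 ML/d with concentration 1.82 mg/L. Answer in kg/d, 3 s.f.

24.6 kg/d

13.5 ML/d = 0.1562 m³/s.
Mass flux = Q·C = 0.1562 m³/s × 1.82 g/m³ = 0.2844 g/s.
= 0.2844 g/s × 86.4 = 24.57 kg/d.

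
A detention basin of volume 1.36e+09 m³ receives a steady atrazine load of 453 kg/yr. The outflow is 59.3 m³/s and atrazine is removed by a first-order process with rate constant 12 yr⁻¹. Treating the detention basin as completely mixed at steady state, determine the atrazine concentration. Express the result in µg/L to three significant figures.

Outflow Q = 59.3 m³/s × 3.156e+07 s/yr = 1.871e+09 m³/yr.
Steady-state CSTR mass balance: W = Q·C + k·V·C, so C = W/(Q + kV).
Q + kV = 1.871e+09 + 12·1.36e+09 = 1.819e+10 m³/yr.
C = 453/1.819e+10 = 2.49e-08 kg/m³ = 2.49e-05 mg/L = 0.0249 µg/L.

0.0249 µg/L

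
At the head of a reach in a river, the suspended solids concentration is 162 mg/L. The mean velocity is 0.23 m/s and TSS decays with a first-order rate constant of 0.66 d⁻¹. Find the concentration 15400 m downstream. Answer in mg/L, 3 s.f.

97.1 mg/L

Travel time t = 15400 m / 0.23 m/s = 1.54e+04/0.23 = 6.696e+04 s = 0.775 d.
First-order decay: C = 162·exp(−0.66·0.775) = 162·0.5996 = 97.14 mg/L.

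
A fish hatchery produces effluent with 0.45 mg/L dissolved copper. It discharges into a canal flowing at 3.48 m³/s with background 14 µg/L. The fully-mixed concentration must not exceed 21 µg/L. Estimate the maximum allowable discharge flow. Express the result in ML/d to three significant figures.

4.91 ML/d

14 µg/L = 0.014 mg/L.
21 µg/L = 0.021 mg/L.
Mass balance at complete mixing: C_std·(Q_w + Q_r) = Q_w·C_e + Q_r·C_b.
Rearranging, Q_w = Q_r·(C_std − C_b)/(C_e − C_std) = 3.48·(0.021 − 0.014) / (0.45 − 0.021) = 0.05678 m³/s.
= 4.906 ML/d.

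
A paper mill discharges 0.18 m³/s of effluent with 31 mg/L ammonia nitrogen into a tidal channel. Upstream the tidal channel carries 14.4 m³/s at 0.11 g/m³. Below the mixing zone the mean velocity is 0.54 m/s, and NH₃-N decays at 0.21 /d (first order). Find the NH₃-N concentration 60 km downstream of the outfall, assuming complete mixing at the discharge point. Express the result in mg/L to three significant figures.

0.375 mg/L

After complete mixing, C₀ = (0.18·31 + 14.4·0.11) / 14.58 = 0.4914 mg/L.
Travel time t = 6e+04 m / 0.54 m/s = 1.111e+05 s = 1.286 d.
C = 0.4914·exp(−0.21·1.286) = 0.4914·0.7633 = 0.3751 mg/L.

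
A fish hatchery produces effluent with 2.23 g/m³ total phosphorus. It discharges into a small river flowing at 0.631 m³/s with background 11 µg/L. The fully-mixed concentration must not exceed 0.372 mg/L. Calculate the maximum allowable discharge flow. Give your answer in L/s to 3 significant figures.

123 L/s

11 µg/L = 0.011 mg/L.
Mass balance at complete mixing: C_std·(Q_w + Q_r) = Q_w·C_e + Q_r·C_b.
Rearranging, Q_w = Q_r·(C_std − C_b)/(C_e − C_std) = 0.631·(0.372 − 0.011) / (2.23 − 0.372) = 0.1226 m³/s.
= 122.6 L/s.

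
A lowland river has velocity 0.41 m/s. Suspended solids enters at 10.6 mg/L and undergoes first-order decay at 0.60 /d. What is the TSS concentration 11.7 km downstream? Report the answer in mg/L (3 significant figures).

Travel time t = 11.7 km / 0.41 m/s = 1.17e+04/0.41 = 2.854e+04 s = 0.3303 d.
First-order decay: C = 10.6·exp(−0.60·0.3303) = 10.6·0.8202 = 8.694 mg/L.

8.69 mg/L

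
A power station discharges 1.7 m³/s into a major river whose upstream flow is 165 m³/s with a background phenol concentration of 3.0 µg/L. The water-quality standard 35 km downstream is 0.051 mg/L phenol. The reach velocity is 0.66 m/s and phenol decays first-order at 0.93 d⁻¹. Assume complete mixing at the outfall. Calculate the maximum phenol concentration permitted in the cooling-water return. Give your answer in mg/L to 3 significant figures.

3.0 µg/L = 0.003 mg/L.
Travel time to the compliance point: t = 3.5e+04/0.66 = 5.303e+04 s = 0.6138 d; decay factor exp(−0.93·0.6138) = 0.5651.
So the concentration just after mixing may be at most 0.051/0.5651 = 0.09025 mg/L.
Mass balance: 0.09025·166.7 = 1.7·Cₑ + 165·0.003.
Cₑ = (15.05 − 0.495) / 1.7 = 8.559 mg/L.

8.56 mg/L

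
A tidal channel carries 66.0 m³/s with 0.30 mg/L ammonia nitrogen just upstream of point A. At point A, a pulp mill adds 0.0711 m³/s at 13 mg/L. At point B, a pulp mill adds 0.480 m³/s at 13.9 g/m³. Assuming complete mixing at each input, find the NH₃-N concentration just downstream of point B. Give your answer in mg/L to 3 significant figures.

0.412 mg/L

After input A: C = (66·0.3 + 0.0711·13) / 66.07 = 0.3137 mg/L.
After input B: C = (66.07·0.3137 + 0.48·13.9) / 66.55 = 0.4117 mg/L.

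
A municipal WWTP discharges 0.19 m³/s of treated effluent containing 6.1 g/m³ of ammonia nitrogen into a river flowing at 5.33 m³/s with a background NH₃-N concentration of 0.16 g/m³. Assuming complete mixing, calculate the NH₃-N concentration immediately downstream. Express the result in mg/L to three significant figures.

0.364 mg/L

Flow-weighted mixing gives C = (0.19·6.1 + 5.33·0.16) / (0.19 + 5.33) = 2.012/5.52 = 0.3645 mg/L.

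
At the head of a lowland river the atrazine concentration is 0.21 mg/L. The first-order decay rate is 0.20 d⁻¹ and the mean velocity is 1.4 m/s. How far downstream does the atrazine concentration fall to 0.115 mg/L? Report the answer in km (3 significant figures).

364 km

From C = C₀·e^(−kt), t = ln(C₀/C)/k = ln(0.21/0.115)/0.20 = 0.6022/0.20 = 3.011 d.
Distance = v·t = 1.4 m/s × 2.601e+05 s = 3.642e+05 m = 364.2 km.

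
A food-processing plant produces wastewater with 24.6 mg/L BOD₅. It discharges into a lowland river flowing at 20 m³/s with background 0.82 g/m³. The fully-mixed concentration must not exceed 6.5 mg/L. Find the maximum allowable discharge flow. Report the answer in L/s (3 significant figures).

Mass balance at complete mixing: C_std·(Q_w + Q_r) = Q_w·C_e + Q_r·C_b.
Rearranging, Q_w = Q_r·(C_std − C_b)/(C_e − C_std) = 20·(6.5 − 0.82) / (24.6 − 6.5) = 6.276 m³/s.
= 6276 L/s.

6280 L/s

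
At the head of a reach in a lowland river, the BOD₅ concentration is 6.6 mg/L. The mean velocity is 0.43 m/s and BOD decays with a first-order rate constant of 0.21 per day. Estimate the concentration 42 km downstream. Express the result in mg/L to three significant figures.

Travel time t = 42 km / 0.43 m/s = 4.2e+04/0.43 = 9.767e+04 s = 1.13 d.
First-order decay: C = 6.6·exp(−0.21·1.13) = 6.6·0.7887 = 5.205 mg/L.

5.21 mg/L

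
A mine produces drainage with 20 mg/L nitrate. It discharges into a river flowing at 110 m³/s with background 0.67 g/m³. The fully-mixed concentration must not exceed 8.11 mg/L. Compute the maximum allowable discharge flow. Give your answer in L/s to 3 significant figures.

68800 L/s

Mass balance at complete mixing: C_std·(Q_w + Q_r) = Q_w·C_e + Q_r·C_b.
Rearranging, Q_w = Q_r·(C_std − C_b)/(C_e − C_std) = 110·(8.11 − 0.67) / (20 − 8.11) = 68.83 m³/s.
= 6.883e+04 L/s.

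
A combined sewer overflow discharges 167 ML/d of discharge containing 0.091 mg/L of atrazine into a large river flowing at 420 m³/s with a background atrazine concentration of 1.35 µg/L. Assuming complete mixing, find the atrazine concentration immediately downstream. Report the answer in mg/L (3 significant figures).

0.00176 mg/L

167 ML/d = 1.933 m³/s.
1.35 µg/L = 0.00135 mg/L.
Flow-weighted mixing gives C = (1.933·0.091 + 420·0.00135) / (1.933 + 420) = 0.7429/421.9 = 0.001761 mg/L.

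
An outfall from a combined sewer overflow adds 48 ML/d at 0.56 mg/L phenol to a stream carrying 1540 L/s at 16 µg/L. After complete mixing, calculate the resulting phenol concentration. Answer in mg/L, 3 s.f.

0.160 mg/L

48 ML/d = 0.5556 m³/s.
1540 L/s = 1.54 m³/s.
16 µg/L = 0.016 mg/L.
Conservation of mass across the mixing zone: C = (0.5556·0.56 + 1.54·0.016) / (0.5556 + 1.54) = 0.3358/2.096 = 0.1602 mg/L.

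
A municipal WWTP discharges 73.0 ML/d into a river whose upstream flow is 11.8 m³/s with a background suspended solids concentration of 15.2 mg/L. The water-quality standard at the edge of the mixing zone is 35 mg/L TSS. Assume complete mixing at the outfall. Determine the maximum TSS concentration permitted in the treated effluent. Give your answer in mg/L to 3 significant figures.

73.0 ML/d = 0.8449 m³/s.
Mass balance: 35·12.64 = 0.8449·Cₑ + 11.8·15.2.
Cₑ = (442.6 − 179.4) / 0.8449 = 311.5 mg/L.

312 mg/L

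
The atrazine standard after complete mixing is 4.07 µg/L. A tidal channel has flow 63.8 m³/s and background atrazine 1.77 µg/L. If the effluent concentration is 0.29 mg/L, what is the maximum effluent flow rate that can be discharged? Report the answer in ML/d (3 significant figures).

1.77 µg/L = 0.00177 mg/L.
4.07 µg/L = 0.00407 mg/L.
Mass balance at complete mixing: C_std·(Q_w + Q_r) = Q_w·C_e + Q_r·C_b.
Rearranging, Q_w = Q_r·(C_std − C_b)/(C_e − C_std) = 63.8·(0.00407 − 0.00177) / (0.29 − 0.00407) = 0.5132 m³/s.
= 44.34 ML/d.

44.3 ML/d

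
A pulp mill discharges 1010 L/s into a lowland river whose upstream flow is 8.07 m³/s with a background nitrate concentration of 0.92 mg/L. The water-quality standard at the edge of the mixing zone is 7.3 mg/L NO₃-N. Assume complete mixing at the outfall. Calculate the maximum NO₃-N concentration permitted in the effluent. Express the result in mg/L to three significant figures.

58.3 mg/L

1010 L/s = 1.01 m³/s.
Mass balance: 7.3·9.08 = 1.01·Cₑ + 8.07·0.92.
Cₑ = (66.28 − 7.424) / 1.01 = 58.28 mg/L.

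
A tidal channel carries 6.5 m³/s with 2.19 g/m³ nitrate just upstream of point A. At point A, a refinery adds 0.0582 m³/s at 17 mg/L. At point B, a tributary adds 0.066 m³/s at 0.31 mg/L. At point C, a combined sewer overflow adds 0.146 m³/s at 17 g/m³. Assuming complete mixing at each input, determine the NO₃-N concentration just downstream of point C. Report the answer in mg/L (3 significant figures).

After input A: C = (6.5·2.19 + 0.0582·17) / 6.558 = 2.321 mg/L.
After input B: C = (6.558·2.321 + 0.066·0.31) / 6.624 = 2.301 mg/L.
After input C: C = (6.624·2.301 + 0.146·17) / 6.77 = 2.618 mg/L.

2.62 mg/L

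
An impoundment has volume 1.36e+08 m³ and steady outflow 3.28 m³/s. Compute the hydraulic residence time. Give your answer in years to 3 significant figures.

Q = 3.28 m³/s × 3.156e+07 s/yr = 1.035e+08 m³/yr.
Hydraulic residence time τ = V/Q = 1.36e+08/1.035e+08 = 1.314 yr.

1.31 yr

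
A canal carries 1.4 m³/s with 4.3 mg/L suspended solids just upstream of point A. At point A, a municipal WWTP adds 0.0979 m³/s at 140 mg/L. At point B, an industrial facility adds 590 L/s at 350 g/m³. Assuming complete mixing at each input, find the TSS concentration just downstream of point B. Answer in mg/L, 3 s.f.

After input A: C = (1.4·4.3 + 0.0979·140) / 1.498 = 13.17 mg/L.
590 L/s = 0.59 m³/s.
After input B: C = (1.498·13.17 + 0.59·350) / 2.088 = 108.4 mg/L.

108 mg/L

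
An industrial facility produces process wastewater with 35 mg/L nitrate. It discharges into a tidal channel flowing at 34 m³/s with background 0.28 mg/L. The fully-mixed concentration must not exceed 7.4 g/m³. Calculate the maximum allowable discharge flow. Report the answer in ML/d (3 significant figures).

Mass balance at complete mixing: C_std·(Q_w + Q_r) = Q_w·C_e + Q_r·C_b.
Rearranging, Q_w = Q_r·(C_std − C_b)/(C_e − C_std) = 34·(7.4 − 0.28) / (35 − 7.4) = 8.771 m³/s.
= 757.8 ML/d.

758 ML/d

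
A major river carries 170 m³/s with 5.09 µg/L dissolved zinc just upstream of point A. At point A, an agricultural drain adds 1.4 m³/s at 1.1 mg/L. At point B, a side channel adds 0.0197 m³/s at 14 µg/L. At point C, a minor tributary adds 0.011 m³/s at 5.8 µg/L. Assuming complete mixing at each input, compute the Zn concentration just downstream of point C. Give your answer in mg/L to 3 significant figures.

0.0140 mg/L

5.09 µg/L = 0.00509 mg/L.
After input A: C = (170·0.00509 + 1.4·1.1) / 171.4 = 0.01403 mg/L.
14 µg/L = 0.014 mg/L.
After input B: C = (171.4·0.01403 + 0.0197·0.014) / 171.4 = 0.01403 mg/L.
5.8 µg/L = 0.0058 mg/L.
After input C: C = (171.4·0.01403 + 0.011·0.0058) / 171.4 = 0.01403 mg/L.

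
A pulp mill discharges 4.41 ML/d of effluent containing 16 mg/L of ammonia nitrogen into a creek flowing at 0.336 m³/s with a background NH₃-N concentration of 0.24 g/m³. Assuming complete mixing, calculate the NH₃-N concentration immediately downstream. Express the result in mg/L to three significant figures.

4.41 ML/d = 0.05104 m³/s.
By mass balance at complete mixing, C = (0.05104·16 + 0.336·0.24) / (0.05104 + 0.336) = 0.8973/0.387 = 2.318 mg/L.

2.32 mg/L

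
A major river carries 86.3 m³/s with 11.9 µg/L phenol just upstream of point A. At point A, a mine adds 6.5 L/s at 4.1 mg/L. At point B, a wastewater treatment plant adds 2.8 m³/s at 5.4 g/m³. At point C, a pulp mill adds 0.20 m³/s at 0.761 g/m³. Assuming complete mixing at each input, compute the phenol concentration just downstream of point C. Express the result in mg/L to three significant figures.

11.9 µg/L = 0.0119 mg/L.
6.5 L/s = 0.0065 m³/s.
After input A: C = (86.3·0.0119 + 0.0065·4.1) / 86.31 = 0.01221 mg/L.
After input B: C = (86.31·0.01221 + 2.8·5.4) / 89.11 = 0.1815 mg/L.
After input C: C = (89.11·0.1815 + 0.2·0.761) / 89.31 = 0.1828 mg/L.

0.183 mg/L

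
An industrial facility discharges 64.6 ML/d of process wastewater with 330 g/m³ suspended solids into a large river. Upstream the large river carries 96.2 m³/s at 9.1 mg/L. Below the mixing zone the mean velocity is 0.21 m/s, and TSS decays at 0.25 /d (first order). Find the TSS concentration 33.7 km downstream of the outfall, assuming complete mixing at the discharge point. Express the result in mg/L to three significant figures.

64.6 ML/d = 0.7477 m³/s.
After complete mixing, C₀ = (0.7477·330 + 96.2·9.1) / 96.95 = 11.57 mg/L.
Travel time t = 3.37e+04 m / 0.21 m/s = 1.605e+05 s = 1.857 d.
C = 11.57·exp(−0.25·1.857) = 11.57·0.6285 = 7.275 mg/L.

7.28 mg/L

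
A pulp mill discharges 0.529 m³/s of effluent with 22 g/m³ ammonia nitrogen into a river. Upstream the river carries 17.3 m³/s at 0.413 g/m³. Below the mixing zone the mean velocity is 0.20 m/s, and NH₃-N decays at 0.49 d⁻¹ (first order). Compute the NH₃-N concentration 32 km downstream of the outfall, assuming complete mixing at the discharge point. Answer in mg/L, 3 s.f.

After complete mixing, C₀ = (0.529·22 + 17.3·0.413) / 17.83 = 1.054 mg/L.
Travel time t = 3.2e+04 m / 0.20 m/s = 1.6e+05 s = 1.852 d.
C = 1.054·exp(−0.49·1.852) = 1.054·0.4036 = 0.4252 mg/L.

0.425 mg/L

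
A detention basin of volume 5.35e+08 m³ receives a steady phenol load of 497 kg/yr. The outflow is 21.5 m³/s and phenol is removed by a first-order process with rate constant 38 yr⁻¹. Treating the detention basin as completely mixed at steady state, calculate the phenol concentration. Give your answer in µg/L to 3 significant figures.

Outflow Q = 21.5 m³/s × 3.156e+07 s/yr = 6.785e+08 m³/yr.
Steady-state CSTR mass balance: W = Q·C + k·V·C, so C = W/(Q + kV).
Q + kV = 6.785e+08 + 38·5.35e+08 = 2.101e+10 m³/yr.
C = 497/2.101e+10 = 2.366e-08 kg/m³ = 2.366e-05 mg/L = 0.02366 µg/L.

0.0237 µg/L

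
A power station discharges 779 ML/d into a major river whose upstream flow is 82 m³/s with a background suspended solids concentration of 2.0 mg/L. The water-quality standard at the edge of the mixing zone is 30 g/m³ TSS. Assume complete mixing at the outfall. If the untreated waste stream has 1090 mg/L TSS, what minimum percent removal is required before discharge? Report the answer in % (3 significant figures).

73.9 %

779 ML/d = 9.016 m³/s.
Mass balance: 30·91.02 = 9.016·Cₑ + 82·2.
Cₑ = (2730 − 164) / 9.016 = 284.7 mg/L.
Required removal = 1 − 284.7/1090 = 73.89 %.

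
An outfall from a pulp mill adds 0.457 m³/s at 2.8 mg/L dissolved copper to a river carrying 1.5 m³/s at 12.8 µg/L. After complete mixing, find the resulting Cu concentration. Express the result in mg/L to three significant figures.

12.8 µg/L = 0.0128 mg/L.
Conservation of mass across the mixing zone: C = (0.457·2.8 + 1.5·0.0128) / (0.457 + 1.5) = 1.299/1.957 = 0.6637 mg/L.

0.664 mg/L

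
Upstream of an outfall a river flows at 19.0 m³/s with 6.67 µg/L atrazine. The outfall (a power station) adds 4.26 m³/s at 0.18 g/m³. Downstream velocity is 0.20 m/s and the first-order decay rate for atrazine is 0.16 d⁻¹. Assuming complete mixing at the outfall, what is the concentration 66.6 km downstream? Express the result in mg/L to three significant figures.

0.0207 mg/L

6.67 µg/L = 0.00667 mg/L.
After complete mixing, C₀ = (4.26·0.18 + 19·0.00667) / 23.26 = 0.03841 mg/L.
Travel time t = 6.66e+04 m / 0.20 m/s = 3.33e+05 s = 3.854 d.
C = 0.03841·exp(−0.16·3.854) = 0.03841·0.5397 = 0.02073 mg/L.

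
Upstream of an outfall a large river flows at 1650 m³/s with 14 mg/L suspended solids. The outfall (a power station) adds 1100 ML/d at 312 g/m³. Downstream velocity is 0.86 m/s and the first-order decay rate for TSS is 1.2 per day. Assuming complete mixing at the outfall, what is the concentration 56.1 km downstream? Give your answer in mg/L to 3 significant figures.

6.58 mg/L

1100 ML/d = 12.73 m³/s.
After complete mixing, C₀ = (12.73·312 + 1650·14) / 1663 = 16.28 mg/L.
Travel time t = 5.61e+04 m / 0.86 m/s = 6.523e+04 s = 0.755 d.
C = 16.28·exp(−1.2·0.755) = 16.28·0.4041 = 6.58 mg/L.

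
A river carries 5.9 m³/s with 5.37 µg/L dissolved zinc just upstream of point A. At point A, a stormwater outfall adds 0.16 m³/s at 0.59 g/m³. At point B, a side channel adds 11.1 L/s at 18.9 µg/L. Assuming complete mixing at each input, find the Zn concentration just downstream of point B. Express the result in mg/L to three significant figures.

5.37 µg/L = 0.00537 mg/L.
After input A: C = (5.9·0.00537 + 0.16·0.59) / 6.06 = 0.02081 mg/L.
11.1 L/s = 0.0111 m³/s.
18.9 µg/L = 0.0189 mg/L.
After input B: C = (6.06·0.02081 + 0.0111·0.0189) / 6.071 = 0.0208 mg/L.

0.0208 mg/L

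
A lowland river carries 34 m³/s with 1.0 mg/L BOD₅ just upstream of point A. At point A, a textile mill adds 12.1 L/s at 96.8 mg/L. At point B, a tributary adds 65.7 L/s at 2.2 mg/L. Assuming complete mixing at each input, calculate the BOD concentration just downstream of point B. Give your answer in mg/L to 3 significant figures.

12.1 L/s = 0.0121 m³/s.
After input A: C = (34·1 + 0.0121·96.8) / 34.01 = 1.034 mg/L.
65.7 L/s = 0.0657 m³/s.
After input B: C = (34.01·1.034 + 0.0657·2.2) / 34.08 = 1.036 mg/L.

1.04 mg/L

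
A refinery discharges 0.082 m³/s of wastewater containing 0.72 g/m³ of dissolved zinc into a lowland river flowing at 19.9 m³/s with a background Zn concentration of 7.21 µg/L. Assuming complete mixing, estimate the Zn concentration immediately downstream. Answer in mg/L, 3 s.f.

0.0101 mg/L

7.21 µg/L = 0.00721 mg/L.
By mass balance at complete mixing, C = (0.082·0.72 + 19.9·0.00721) / (0.082 + 19.9) = 0.2025/19.98 = 0.01014 mg/L.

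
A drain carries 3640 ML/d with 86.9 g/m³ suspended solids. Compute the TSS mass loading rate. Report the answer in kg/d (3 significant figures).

3640 ML/d = 42.13 m³/s.
Mass flux = Q·C = 42.13 m³/s × 86.9 g/m³ = 3661 g/s.
= 3661 g/s × 86.4 = 3.163e+05 kg/d.

316000 kg/d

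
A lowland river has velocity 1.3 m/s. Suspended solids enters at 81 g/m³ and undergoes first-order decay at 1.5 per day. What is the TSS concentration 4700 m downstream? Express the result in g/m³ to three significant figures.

76.1 g/m³

Travel time t = 4700 m / 1.3 m/s = 4700/1.3 = 3615 s = 0.04184 d.
First-order decay: C = 81·exp(−1.5·0.04184) = 81·0.9392 = 76.07 g/m³.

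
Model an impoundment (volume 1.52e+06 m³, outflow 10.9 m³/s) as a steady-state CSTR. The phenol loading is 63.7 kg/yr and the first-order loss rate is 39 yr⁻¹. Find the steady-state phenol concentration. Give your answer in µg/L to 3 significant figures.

Outflow Q = 10.9 m³/s × 3.156e+07 s/yr = 3.44e+08 m³/yr.
Steady-state CSTR mass balance: W = Q·C + k·V·C, so C = W/(Q + kV).
Q + kV = 3.44e+08 + 39·1.52e+06 = 4.033e+08 m³/yr.
C = 63.7/4.033e+08 = 1.58e-07 kg/m³ = 0.000158 mg/L = 0.158 µg/L.

0.158 µg/L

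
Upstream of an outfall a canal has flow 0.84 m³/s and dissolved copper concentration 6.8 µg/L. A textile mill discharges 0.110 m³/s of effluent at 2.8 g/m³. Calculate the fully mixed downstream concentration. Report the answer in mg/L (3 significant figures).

0.330 mg/L

6.8 µg/L = 0.0068 mg/L.
Conservation of mass across the mixing zone: C = (0.11·2.8 + 0.84·0.0068) / (0.11 + 0.84) = 0.3137/0.95 = 0.3302 mg/L.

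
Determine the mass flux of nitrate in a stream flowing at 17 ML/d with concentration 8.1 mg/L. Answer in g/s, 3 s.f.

17 ML/d = 0.1968 m³/s.
Mass flux = Q·C = 0.1968 m³/s × 8.1 g/m³ = 1.594 g/s.

1.59 g/s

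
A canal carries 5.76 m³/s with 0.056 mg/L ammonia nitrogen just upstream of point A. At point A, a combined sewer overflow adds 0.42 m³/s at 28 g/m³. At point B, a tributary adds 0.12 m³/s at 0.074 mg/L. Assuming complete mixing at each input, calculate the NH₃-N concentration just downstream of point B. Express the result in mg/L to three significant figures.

After input A: C = (5.76·0.056 + 0.42·28) / 6.18 = 1.955 mg/L.
After input B: C = (6.18·1.955 + 0.12·0.074) / 6.3 = 1.919 mg/L.

1.92 mg/L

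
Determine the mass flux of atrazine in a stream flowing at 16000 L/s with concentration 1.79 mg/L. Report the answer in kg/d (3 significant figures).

16000 L/s = 16 m³/s.
Mass flux = Q·C = 16 m³/s × 1.79 g/m³ = 28.64 g/s.
= 28.64 g/s × 86.4 = 2474 kg/d.

2470 kg/d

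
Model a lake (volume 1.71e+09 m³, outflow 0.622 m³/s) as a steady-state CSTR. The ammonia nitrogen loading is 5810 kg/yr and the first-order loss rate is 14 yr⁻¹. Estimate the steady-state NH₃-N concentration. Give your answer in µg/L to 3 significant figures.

Outflow Q = 0.622 m³/s × 3.156e+07 s/yr = 1.963e+07 m³/yr.
Steady-state CSTR mass balance: W = Q·C + k·V·C, so C = W/(Q + kV).
Q + kV = 1.963e+07 + 14·1.71e+09 = 2.396e+10 m³/yr.
C = 5810/2.396e+10 = 2.425e-07 kg/m³ = 0.0002425 mg/L = 0.2425 µg/L.

0.242 µg/L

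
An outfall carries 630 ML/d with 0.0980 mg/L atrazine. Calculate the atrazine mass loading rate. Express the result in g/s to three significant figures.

0.715 g/s

630 ML/d = 7.292 m³/s.
Mass flux = Q·C = 7.292 m³/s × 0.098 g/m³ = 0.7146 g/s.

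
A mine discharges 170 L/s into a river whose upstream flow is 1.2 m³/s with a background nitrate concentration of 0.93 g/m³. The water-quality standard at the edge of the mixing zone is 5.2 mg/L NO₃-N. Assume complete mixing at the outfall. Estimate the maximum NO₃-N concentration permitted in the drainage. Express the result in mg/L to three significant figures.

170 L/s = 0.17 m³/s.
Mass balance: 5.2·1.37 = 0.17·Cₑ + 1.2·0.93.
Cₑ = (7.124 − 1.116) / 0.17 = 35.34 mg/L.

35.3 mg/L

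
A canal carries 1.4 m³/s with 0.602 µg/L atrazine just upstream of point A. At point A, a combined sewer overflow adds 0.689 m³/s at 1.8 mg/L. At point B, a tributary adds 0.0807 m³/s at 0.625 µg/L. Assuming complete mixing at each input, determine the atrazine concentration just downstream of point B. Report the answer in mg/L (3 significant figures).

0.572 mg/L

0.602 µg/L = 0.000602 mg/L.
After input A: C = (1.4·0.000602 + 0.689·1.8) / 2.089 = 0.5941 mg/L.
0.625 µg/L = 0.000625 mg/L.
After input B: C = (2.089·0.5941 + 0.0807·0.000625) / 2.17 = 0.572 mg/L.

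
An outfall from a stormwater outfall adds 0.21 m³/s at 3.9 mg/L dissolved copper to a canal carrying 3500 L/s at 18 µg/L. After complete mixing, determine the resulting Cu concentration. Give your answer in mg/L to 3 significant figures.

0.238 mg/L

3500 L/s = 3.5 m³/s.
18 µg/L = 0.018 mg/L.
Conservation of mass across the mixing zone: C = (0.21·3.9 + 3.5·0.018) / (0.21 + 3.5) = 0.882/3.71 = 0.2377 mg/L.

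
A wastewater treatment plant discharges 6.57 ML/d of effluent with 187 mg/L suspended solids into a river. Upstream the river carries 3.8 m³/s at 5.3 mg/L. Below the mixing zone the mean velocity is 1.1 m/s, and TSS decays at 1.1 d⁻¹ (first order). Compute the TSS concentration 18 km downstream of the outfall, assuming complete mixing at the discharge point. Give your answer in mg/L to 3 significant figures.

7.20 mg/L

6.57 ML/d = 0.07604 m³/s.
After complete mixing, C₀ = (0.07604·187 + 3.8·5.3) / 3.876 = 8.865 mg/L.
Travel time t = 1.8e+04 m / 1.1 m/s = 1.636e+04 s = 0.1894 d.
C = 8.865·exp(−1.1·0.1894) = 8.865·0.8119 = 7.198 mg/L.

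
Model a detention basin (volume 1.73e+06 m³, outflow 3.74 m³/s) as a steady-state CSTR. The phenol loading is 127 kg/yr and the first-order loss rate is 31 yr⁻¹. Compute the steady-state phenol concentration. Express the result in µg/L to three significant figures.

Outflow Q = 3.74 m³/s × 3.156e+07 s/yr = 1.18e+08 m³/yr.
Steady-state CSTR mass balance: W = Q·C + k·V·C, so C = W/(Q + kV).
Q + kV = 1.18e+08 + 31·1.73e+06 = 1.717e+08 m³/yr.
C = 127/1.717e+08 = 7.399e-07 kg/m³ = 0.0007399 mg/L = 0.7399 µg/L.

0.740 µg/L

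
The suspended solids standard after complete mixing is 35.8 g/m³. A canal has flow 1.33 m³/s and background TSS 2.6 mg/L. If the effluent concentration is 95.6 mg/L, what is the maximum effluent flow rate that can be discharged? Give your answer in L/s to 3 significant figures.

Mass balance at complete mixing: C_std·(Q_w + Q_r) = Q_w·C_e + Q_r·C_b.
Rearranging, Q_w = Q_r·(C_std − C_b)/(C_e − C_std) = 1.33·(35.8 − 2.6) / (95.6 − 35.8) = 0.7384 m³/s.
= 738.4 L/s.

738 L/s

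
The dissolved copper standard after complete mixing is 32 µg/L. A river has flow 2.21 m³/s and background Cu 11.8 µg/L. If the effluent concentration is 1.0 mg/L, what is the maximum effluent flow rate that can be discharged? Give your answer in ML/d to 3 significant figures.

11.8 µg/L = 0.0118 mg/L.
32 µg/L = 0.032 mg/L.
Mass balance at complete mixing: C_std·(Q_w + Q_r) = Q_w·C_e + Q_r·C_b.
Rearranging, Q_w = Q_r·(C_std − C_b)/(C_e − C_std) = 2.21·(0.032 − 0.0118) / (1 − 0.032) = 0.04612 m³/s.
= 3.985 ML/d.

3.98 ML/d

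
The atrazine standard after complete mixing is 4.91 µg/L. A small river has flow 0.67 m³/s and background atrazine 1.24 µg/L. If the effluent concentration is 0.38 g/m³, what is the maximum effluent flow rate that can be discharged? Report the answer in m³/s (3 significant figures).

1.24 µg/L = 0.00124 mg/L.
4.91 µg/L = 0.00491 mg/L.
Mass balance at complete mixing: C_std·(Q_w + Q_r) = Q_w·C_e + Q_r·C_b.
Rearranging, Q_w = Q_r·(C_std − C_b)/(C_e − C_std) = 0.67·(0.00491 − 0.00124) / (0.38 − 0.00491) = 0.006555 m³/s.

0.00656 m³/s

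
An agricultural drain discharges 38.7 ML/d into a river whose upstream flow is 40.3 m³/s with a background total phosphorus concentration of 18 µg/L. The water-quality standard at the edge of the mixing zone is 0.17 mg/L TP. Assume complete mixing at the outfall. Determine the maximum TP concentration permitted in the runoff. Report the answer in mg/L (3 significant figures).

38.7 ML/d = 0.4479 m³/s.
18 µg/L = 0.018 mg/L.
Mass balance: 0.17·40.75 = 0.4479·Cₑ + 40.3·0.018.
Cₑ = (6.927 − 0.7254) / 0.4479 = 13.85 mg/L.

13.8 mg/L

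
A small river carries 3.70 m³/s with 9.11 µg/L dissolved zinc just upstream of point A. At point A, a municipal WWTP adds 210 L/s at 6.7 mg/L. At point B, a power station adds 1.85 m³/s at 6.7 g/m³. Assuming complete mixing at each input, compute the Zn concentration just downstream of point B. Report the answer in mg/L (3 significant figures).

9.11 µg/L = 0.00911 mg/L.
210 L/s = 0.21 m³/s.
After input A: C = (3.7·0.00911 + 0.21·6.7) / 3.91 = 0.3685 mg/L.
After input B: C = (3.91·0.3685 + 1.85·6.7) / 5.76 = 2.402 mg/L.

2.40 mg/L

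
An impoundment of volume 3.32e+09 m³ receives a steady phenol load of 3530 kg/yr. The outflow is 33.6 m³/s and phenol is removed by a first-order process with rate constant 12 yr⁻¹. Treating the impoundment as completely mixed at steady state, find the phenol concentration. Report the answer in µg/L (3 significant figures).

Outflow Q = 33.6 m³/s × 3.156e+07 s/yr = 1.06e+09 m³/yr.
Steady-state CSTR mass balance: W = Q·C + k·V·C, so C = W/(Q + kV).
Q + kV = 1.06e+09 + 12·3.32e+09 = 4.09e+10 m³/yr.
C = 3530/4.09e+10 = 8.631e-08 kg/m³ = 8.631e-05 mg/L = 0.08631 µg/L.

0.0863 µg/L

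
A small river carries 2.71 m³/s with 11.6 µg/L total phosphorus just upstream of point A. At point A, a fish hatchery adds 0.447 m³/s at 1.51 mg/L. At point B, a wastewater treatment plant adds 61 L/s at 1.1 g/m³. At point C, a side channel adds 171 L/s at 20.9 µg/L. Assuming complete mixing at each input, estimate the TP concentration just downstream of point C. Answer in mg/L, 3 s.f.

11.6 µg/L = 0.0116 mg/L.
After input A: C = (2.71·0.0116 + 0.447·1.51) / 3.157 = 0.2238 mg/L.
61 L/s = 0.061 m³/s.
After input B: C = (3.157·0.2238 + 0.061·1.1) / 3.218 = 0.2404 mg/L.
171 L/s = 0.171 m³/s.
20.9 µg/L = 0.0209 mg/L.
After input C: C = (3.218·0.2404 + 0.171·0.0209) / 3.389 = 0.2293 mg/L.

0.229 mg/L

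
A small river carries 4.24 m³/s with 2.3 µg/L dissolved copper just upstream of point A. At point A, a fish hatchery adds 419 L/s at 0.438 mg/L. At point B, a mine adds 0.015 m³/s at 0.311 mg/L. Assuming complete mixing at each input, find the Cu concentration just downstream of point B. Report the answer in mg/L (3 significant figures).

0.0423 mg/L

2.3 µg/L = 0.0023 mg/L.
419 L/s = 0.419 m³/s.
After input A: C = (4.24·0.0023 + 0.419·0.438) / 4.659 = 0.04148 mg/L.
After input B: C = (4.659·0.04148 + 0.015·0.311) / 4.674 = 0.04235 mg/L.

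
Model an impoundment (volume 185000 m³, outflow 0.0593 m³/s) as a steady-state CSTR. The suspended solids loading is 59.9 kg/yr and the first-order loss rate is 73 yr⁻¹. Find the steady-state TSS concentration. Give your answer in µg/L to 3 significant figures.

Outflow Q = 0.0593 m³/s × 3.156e+07 s/yr = 1.871e+06 m³/yr.
Steady-state CSTR mass balance: W = Q·C + k·V·C, so C = W/(Q + kV).
Q + kV = 1.871e+06 + 73·185000 = 1.538e+07 m³/yr.
C = 59.9/1.538e+07 = 3.896e-06 kg/m³ = 0.003896 mg/L = 3.896 µg/L.

3.90 µg/L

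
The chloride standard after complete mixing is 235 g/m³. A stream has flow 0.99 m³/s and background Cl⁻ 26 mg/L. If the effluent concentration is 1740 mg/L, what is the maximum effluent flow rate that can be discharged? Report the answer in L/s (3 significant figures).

Mass balance at complete mixing: C_std·(Q_w + Q_r) = Q_w·C_e + Q_r·C_b.
Rearranging, Q_w = Q_r·(C_std − C_b)/(C_e − C_std) = 0.99·(235 − 26) / (1740 − 235) = 0.1375 m³/s.
= 137.5 L/s.

137 L/s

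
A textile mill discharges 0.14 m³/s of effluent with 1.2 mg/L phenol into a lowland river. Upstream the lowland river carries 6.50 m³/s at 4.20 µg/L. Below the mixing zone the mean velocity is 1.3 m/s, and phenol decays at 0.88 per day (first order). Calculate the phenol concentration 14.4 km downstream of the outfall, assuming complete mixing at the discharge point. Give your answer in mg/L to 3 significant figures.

4.20 µg/L = 0.0042 mg/L.
After complete mixing, C₀ = (0.14·1.2 + 6.5·0.0042) / 6.64 = 0.02941 mg/L.
Travel time t = 1.44e+04 m / 1.3 m/s = 1.108e+04 s = 0.1282 d.
C = 0.02941·exp(−0.88·0.1282) = 0.02941·0.8933 = 0.02627 mg/L.

0.0263 mg/L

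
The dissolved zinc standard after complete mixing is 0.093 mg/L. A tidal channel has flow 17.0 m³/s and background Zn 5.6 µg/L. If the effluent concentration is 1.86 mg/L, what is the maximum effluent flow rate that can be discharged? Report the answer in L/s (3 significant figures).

5.6 µg/L = 0.0056 mg/L.
Mass balance at complete mixing: C_std·(Q_w + Q_r) = Q_w·C_e + Q_r·C_b.
Rearranging, Q_w = Q_r·(C_std − C_b)/(C_e − C_std) = 17.0·(0.093 − 0.0056) / (1.86 − 0.093) = 0.8409 m³/s.
= 840.9 L/s.

841 L/s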